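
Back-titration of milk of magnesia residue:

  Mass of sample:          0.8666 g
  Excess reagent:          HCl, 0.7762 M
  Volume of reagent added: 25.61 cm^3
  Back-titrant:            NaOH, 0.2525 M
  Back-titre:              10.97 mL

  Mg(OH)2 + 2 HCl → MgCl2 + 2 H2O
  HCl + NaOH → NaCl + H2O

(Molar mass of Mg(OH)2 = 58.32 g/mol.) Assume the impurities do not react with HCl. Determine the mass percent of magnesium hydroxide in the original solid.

n(HCl) added = 0.02561 × 0.7762 = 0.01988 mol
n(NaOH) used in back-titration = 0.01097 × 0.2525 = 2.770 × 10^-3 mol
n(HCl) left over = 2.770 × 10^-3 mol (1:1 ratio)
n(HCl) consumed by analyte = 0.01988 − 2.770 × 10^-3 = 0.01711 mol
From the 1:2 ratio, n(Mg(OH)2) = 1/2 × 0.01711 = 8.554 × 10^-3 mol
mass of Mg(OH)2 = 8.554 × 10^-3 × 58.32 = 0.4989 g
% Mg(OH)2 = 0.4989 / 0.8666 × 100 = 57.57 %

57.57 %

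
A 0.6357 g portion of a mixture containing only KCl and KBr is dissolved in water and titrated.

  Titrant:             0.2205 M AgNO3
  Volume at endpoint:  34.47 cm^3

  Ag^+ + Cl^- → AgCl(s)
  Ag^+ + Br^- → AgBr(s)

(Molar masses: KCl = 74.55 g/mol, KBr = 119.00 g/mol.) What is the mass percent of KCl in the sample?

70.91 %

n(AgNO3) = 0.03447 × 0.2205 = 7.601 × 10^-3 mol
Let x = n(KCl), y = n(KBr).
Titrant: 1x + 1y = 7.601 × 10^-3;  mass: 74.55x + 119.00y = 0.6357
Solving, x = 6.047 × 10^-3 mol, y = 1.554 × 10^-3 mol
mass of KCl = 6.047 × 10^-3 × 74.55 = 0.4508 g
% KCl = 0.4508 / 0.6357 × 100 = 70.91 %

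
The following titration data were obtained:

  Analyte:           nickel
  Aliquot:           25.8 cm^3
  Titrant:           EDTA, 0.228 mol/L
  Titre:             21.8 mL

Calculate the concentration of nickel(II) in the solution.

0.193 mol/L

Ni^2+ + EDTA^4- → [Ni(EDTA)]^2-
n(EDTA) = 0.0218 L × 0.228 mol/L = 4.97 × 10^-3 mol
n(Ni2+) = 4.97 × 10^-3 mol (1:1 mole ratio)
[Ni2+] = 4.97 × 10^-3 mol / 0.0258 L = 0.193 mol/L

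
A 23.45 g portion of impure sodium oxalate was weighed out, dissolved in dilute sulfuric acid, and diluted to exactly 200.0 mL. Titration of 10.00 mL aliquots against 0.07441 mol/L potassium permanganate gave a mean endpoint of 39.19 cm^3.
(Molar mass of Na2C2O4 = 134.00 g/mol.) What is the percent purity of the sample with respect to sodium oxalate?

83.32 %

2 MnO4^- + 5 C2O4^2- + 16 H^+ → 2 Mn^2+ + 10 CO2 + 8 H2O
n(KMnO4) per titration = 0.03919 × 0.07441 = 2.916 × 10^-3 mol
From the 5:2 ratio, n(Na2C2O4) in each aliquot = 5/2 × 2.916 × 10^-3 = 7.290 × 10^-3 mol
n(Na2C2O4) in the whole flask = 7.290 × 10^-3 × 200.0/10.00 = 0.1458 mol
mass of Na2C2O4 = 0.1458 × 134.00 = 19.54 g
% Na2C2O4 = 19.54 / 23.45 × 100 = 83.32 %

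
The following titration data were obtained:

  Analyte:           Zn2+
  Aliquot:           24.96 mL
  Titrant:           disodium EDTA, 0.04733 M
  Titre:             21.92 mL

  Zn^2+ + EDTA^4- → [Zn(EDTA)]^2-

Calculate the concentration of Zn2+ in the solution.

0.04157 M

n(EDTA) = 0.02192 L × 0.04733 mol/L = 1.037 × 10^-3 mol
n(Zn2+) = 1.037 × 10^-3 mol (1:1 mole ratio)
[Zn2+] = 1.037 × 10^-3 mol / 0.02496 L = 0.04157 mol/L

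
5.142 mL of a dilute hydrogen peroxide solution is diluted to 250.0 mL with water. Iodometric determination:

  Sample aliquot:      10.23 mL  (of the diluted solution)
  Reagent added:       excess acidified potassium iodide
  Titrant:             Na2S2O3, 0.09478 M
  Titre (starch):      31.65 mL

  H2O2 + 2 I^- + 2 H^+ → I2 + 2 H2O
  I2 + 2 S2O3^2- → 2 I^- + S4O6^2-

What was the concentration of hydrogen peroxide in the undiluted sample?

n(S2O3^2-) = 0.03165 × 0.09478 = 3.000 × 10^-3 mol
n(I2) = n(S2O3^2-)/2 = 1.500 × 10^-3 mol
n(H2O2) in the aliquot = 1.500 × 10^-3 mol (1:1 ratio)
[H2O2]_dilute = 1.500 × 10^-3 / 0.01023 = 0.1466 mol/L
[H2O2]_original = 0.1466 × 250.0/5.142 = 7.128 mol/L

7.128 M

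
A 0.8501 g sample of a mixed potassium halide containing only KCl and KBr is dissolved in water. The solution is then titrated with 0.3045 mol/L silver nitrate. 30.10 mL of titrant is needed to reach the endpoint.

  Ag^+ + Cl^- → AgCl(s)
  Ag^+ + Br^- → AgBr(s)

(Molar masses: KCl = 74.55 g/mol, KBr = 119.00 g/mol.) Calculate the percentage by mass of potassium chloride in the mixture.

n(AgNO3) = 0.03010 × 0.3045 = 9.165 × 10^-3 mol
Let x = n(KCl), y = n(KBr).
Titrant: 1x + 1y = 9.165 × 10^-3;  mass: 74.55x + 119.00y = 0.8501
Solving, x = 5.413 × 10^-3 mol, y = 3.753 × 10^-3 mol
mass of KCl = 5.413 × 10^-3 × 74.55 = 0.4035 g
% KCl = 0.4035 / 0.8501 × 100 = 47.47 %

47.47 %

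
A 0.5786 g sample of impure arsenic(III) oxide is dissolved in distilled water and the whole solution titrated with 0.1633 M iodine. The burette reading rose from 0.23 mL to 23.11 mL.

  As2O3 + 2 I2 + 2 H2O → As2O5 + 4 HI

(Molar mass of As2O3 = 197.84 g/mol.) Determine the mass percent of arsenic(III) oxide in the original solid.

63.88 %

n(I2) = 0.02288 L × 0.1633 mol/L = 3.736 × 10^-3 mol
From the 1:2 ratio, n(As2O3) = 1/2 × 3.736 × 10^-3 = 1.868 × 10^-3 mol
mass of As2O3 = 1.868 × 10^-3 × 197.84 g/mol = 0.3696 g
% As2O3 = 0.3696 / 0.5786 × 100 = 63.88 %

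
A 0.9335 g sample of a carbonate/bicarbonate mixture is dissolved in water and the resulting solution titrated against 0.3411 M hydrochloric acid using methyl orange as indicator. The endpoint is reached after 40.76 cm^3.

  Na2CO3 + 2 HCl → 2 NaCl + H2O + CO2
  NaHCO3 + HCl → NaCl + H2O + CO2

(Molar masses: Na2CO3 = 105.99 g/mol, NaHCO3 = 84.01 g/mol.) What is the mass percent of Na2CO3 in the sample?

42.93 %

n(HCl) = 0.04076 × 0.3411 = 0.01390 mol
Let x = n(Na2CO3), y = n(NaHCO3).
Titrant: 2x + 1y = 0.01390;  mass: 105.99x + 84.01y = 0.9335
Solving, x = 3.781 × 10^-3 mol, y = 6.342 × 10^-3 mol
mass of Na2CO3 = 3.781 × 10^-3 × 105.99 = 0.4007 g
% Na2CO3 = 0.4007 / 0.9335 × 100 = 42.93 %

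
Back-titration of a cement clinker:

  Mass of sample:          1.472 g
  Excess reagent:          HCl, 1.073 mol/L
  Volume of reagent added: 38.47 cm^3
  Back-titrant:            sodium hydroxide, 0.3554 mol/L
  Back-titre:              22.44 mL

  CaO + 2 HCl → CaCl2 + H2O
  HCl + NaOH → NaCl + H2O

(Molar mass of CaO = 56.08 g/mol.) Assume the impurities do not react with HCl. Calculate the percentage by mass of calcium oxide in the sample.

63.44 %

n(HCl) added = 0.03847 × 1.073 = 0.04128 mol
n(NaOH) used in back-titration = 0.02244 × 0.3554 = 7.975 × 10^-3 mol
n(HCl) left over = 7.975 × 10^-3 mol (1:1 ratio)
n(HCl) consumed by analyte = 0.04128 − 7.975 × 10^-3 = 0.03330 mol
From the 1:2 ratio, n(CaO) = 1/2 × 0.03330 = 0.01665 mol
mass of CaO = 0.01665 × 56.08 = 0.9338 g
% CaO = 0.9338 / 1.472 × 100 = 63.44 %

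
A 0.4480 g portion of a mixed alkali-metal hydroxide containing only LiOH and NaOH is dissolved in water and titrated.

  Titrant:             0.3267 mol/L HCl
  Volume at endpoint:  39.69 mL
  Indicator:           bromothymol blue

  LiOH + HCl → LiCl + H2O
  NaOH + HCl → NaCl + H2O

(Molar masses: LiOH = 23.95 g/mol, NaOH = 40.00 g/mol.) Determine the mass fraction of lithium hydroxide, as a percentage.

n(HCl) = 0.03969 × 0.3267 = 0.01297 mol
Let x = n(LiOH), y = n(NaOH).
Titrant: 1x + 1y = 0.01297;  mass: 23.95x + 40.00y = 0.4480
Solving, x = 4.403 × 10^-3 mol, y = 8.564 × 10^-3 mol
mass of LiOH = 4.403 × 10^-3 × 23.95 = 0.1055 g
% LiOH = 0.1055 / 0.4480 × 100 = 23.54 %

23.54 %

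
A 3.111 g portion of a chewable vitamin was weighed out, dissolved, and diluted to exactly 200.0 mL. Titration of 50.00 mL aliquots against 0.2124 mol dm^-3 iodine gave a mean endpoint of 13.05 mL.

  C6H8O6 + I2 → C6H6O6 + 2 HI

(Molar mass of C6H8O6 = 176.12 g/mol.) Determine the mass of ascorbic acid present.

1.953 g

n(I2) per titration = 0.01305 × 0.2124 = 2.772 × 10^-3 mol
n(C6H8O6) in each aliquot = 2.772 × 10^-3 mol (1:1 ratio)
n(C6H8O6) in the whole flask = 2.772 × 10^-3 × 200.0/50.00 = 0.01109 mol
mass of C6H8O6 = 0.01109 × 176.12 = 1.953 g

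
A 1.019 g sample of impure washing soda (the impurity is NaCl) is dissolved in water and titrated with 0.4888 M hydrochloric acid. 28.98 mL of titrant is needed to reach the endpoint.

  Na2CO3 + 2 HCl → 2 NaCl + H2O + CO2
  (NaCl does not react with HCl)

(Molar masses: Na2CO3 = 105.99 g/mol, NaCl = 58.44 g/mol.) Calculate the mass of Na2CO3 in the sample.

0.7507 g

n(HCl) = 0.02898 × 0.4888 = 0.01417 mol
Let x = n(Na2CO3), y = n(NaCl).
Titrant: 2x = 0.01417;  mass: 105.99x + 58.44y = 1.019
Solving, x = 7.083 × 10^-3 mol, y = 4.591 × 10^-3 mol
mass of Na2CO3 = 7.083 × 10^-3 × 105.99 = 0.7507 g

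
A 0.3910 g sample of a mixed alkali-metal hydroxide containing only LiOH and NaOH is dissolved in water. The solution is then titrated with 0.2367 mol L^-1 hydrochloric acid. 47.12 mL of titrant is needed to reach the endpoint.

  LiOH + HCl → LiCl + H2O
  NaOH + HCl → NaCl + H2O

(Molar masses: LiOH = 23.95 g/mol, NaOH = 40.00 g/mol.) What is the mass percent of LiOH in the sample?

21.04 %

n(HCl) = 0.04712 × 0.2367 = 0.01115 mol
Let x = n(LiOH), y = n(NaOH).
Titrant: 1x + 1y = 0.01115;  mass: 23.95x + 40.00y = 0.3910
Solving, x = 3.435 × 10^-3 mol, y = 7.718 × 10^-3 mol
mass of LiOH = 3.435 × 10^-3 × 23.95 = 0.08227 g
% LiOH = 0.08227 / 0.3910 × 100 = 21.04 %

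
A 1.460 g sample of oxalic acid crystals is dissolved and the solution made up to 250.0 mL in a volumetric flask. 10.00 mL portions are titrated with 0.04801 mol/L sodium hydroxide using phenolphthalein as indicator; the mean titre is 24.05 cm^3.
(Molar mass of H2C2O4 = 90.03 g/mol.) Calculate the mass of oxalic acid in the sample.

H2C2O4 + 2 NaOH → Na2C2O4 + 2 H2O
n(NaOH) per titration = 0.02405 × 0.04801 = 1.155 × 10^-3 mol
From the 1:2 ratio, n(H2C2O4) in each aliquot = 1/2 × 1.155 × 10^-3 = 5.773 × 10^-4 mol
n(H2C2O4) in the whole flask = 5.773 × 10^-4 × 250.0/10.00 = 0.01443 mol
mass of H2C2O4 = 0.01443 × 90.03 = 1.299 g

1.299 g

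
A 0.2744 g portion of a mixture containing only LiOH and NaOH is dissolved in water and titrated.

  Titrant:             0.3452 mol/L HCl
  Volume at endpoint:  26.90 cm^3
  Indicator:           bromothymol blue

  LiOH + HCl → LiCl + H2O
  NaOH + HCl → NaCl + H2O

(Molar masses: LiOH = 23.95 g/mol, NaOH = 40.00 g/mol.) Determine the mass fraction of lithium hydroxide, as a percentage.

n(HCl) = 0.02690 × 0.3452 = 9.286 × 10^-3 mol
Let x = n(LiOH), y = n(NaOH).
Titrant: 1x + 1y = 9.286 × 10^-3;  mass: 23.95x + 40.00y = 0.2744
Solving, x = 6.046 × 10^-3 mol, y = 3.240 × 10^-3 mol
mass of LiOH = 6.046 × 10^-3 × 23.95 = 0.1448 g
% LiOH = 0.1448 / 0.2744 × 100 = 52.77 %

52.77 %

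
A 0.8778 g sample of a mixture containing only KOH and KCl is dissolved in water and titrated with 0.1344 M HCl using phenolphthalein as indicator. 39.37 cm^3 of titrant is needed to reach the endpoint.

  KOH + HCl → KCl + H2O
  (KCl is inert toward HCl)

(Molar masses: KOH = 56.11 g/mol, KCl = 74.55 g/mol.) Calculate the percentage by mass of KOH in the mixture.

33.82 %

n(HCl) = 0.03937 × 0.1344 = 5.291 × 10^-3 mol
Let x = n(KOH), y = n(KCl).
Titrant: 1x = 5.291 × 10^-3;  mass: 56.11x + 74.55y = 0.8778
Solving, x = 5.291 × 10^-3 mol, y = 7.792 × 10^-3 mol
mass of KOH = 5.291 × 10^-3 × 56.11 = 0.2969 g
% KOH = 0.2969 / 0.8778 × 100 = 33.82 %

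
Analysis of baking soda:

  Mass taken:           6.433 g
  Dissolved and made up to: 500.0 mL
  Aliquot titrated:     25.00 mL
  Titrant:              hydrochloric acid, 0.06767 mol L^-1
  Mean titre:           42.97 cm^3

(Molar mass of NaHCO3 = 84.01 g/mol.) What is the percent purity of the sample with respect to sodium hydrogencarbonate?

75.95 %

NaHCO3 + HCl → NaCl + H2O + CO2
n(HCl) per titration = 0.04297 × 0.06767 = 2.908 × 10^-3 mol
n(NaHCO3) in each aliquot = 2.908 × 10^-3 mol (1:1 ratio)
n(NaHCO3) in the whole flask = 2.908 × 10^-3 × 500.0/25.00 = 0.05816 mol
mass of NaHCO3 = 0.05816 × 84.01 = 4.886 g
% NaHCO3 = 4.886 / 6.433 × 100 = 75.95 %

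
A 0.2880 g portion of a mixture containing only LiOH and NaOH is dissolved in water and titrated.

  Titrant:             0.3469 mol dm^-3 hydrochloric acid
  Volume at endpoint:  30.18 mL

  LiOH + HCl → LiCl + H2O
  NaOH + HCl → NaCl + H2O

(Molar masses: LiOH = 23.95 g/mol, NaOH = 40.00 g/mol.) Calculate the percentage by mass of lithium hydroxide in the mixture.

67.76 %

n(HCl) = 0.03018 × 0.3469 = 0.01047 mol
Let x = n(LiOH), y = n(NaOH).
Titrant: 1x + 1y = 0.01047;  mass: 23.95x + 40.00y = 0.2880
Solving, x = 8.148 × 10^-3 mol, y = 2.321 × 10^-3 mol
mass of LiOH = 8.148 × 10^-3 × 23.95 = 0.1951 g
% LiOH = 0.1951 / 0.2880 × 100 = 67.76 %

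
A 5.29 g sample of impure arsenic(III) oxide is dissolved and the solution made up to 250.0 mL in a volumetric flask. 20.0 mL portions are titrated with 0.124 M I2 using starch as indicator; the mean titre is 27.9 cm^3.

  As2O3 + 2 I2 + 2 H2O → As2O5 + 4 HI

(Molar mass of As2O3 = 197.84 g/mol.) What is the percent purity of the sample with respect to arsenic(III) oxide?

n(I2) per titration = 0.0279 × 0.124 = 3.46 × 10^-3 mol
From the 1:2 ratio, n(As2O3) in each aliquot = 1/2 × 3.46 × 10^-3 = 1.73 × 10^-3 mol
n(As2O3) in the whole flask = 1.73 × 10^-3 × 250.0/20.0 = 0.0216 mol
mass of As2O3 = 0.0216 × 197.84 = 4.28 g
% As2O3 = 4.28 / 5.29 × 100 = 80.9 %

80.9 %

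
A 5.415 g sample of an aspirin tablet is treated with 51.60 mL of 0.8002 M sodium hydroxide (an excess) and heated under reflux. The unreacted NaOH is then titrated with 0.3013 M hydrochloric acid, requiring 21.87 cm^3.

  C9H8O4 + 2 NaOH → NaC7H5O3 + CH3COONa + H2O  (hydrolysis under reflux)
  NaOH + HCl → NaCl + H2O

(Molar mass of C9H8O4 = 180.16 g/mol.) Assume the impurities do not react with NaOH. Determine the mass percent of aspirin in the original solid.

57.73 %

n(NaOH) added = 0.05160 × 0.8002 = 0.04129 mol
n(HCl) used in back-titration = 0.02187 × 0.3013 = 6.589 × 10^-3 mol
n(NaOH) left over = 6.589 × 10^-3 mol (1:1 ratio)
n(NaOH) consumed by analyte = 0.04129 − 6.589 × 10^-3 = 0.03470 mol
From the 1:2 ratio, n(C9H8O4) = 1/2 × 0.03470 = 0.01735 mol
mass of C9H8O4 = 0.01735 × 180.16 = 3.126 g
% C9H8O4 = 3.126 / 5.415 × 100 = 57.73 %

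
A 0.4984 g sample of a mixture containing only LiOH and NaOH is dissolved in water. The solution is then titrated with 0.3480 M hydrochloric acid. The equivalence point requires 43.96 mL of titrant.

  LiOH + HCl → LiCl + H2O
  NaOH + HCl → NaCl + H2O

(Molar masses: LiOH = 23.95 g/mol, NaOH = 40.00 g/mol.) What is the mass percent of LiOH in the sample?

33.99 %

n(HCl) = 0.04396 × 0.3480 = 0.01530 mol
Let x = n(LiOH), y = n(NaOH).
Titrant: 1x + 1y = 0.01530;  mass: 23.95x + 40.00y = 0.4984
Solving, x = 7.073 × 10^-3 mol, y = 8.225 × 10^-3 mol
mass of LiOH = 7.073 × 10^-3 × 23.95 = 0.1694 g
% LiOH = 0.1694 / 0.4984 × 100 = 33.99 %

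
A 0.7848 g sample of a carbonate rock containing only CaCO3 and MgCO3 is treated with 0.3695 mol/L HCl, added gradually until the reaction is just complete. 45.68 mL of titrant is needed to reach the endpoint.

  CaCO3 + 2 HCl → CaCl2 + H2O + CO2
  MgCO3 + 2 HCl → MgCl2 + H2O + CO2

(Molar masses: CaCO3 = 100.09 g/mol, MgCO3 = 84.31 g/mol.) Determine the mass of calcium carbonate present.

0.4648 g

n(HCl) = 0.04568 × 0.3695 = 0.01688 mol
Let x = n(CaCO3), y = n(MgCO3).
Titrant: 2x + 2y = 0.01688;  mass: 100.09x + 84.31y = 0.7848
Solving, x = 4.644 × 10^-3 mol, y = 3.796 × 10^-3 mol
mass of CaCO3 = 4.644 × 10^-3 × 100.09 = 0.4648 g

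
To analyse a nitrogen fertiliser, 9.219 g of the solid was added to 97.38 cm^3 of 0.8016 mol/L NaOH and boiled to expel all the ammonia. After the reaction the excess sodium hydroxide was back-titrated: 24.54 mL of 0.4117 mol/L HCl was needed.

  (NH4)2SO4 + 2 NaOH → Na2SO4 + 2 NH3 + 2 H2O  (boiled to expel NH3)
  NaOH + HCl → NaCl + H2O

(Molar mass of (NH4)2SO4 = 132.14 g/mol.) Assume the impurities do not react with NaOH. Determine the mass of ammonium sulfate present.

4.490 g

n(NaOH) added = 0.09738 × 0.8016 = 0.07806 mol
n(HCl) used in back-titration = 0.02454 × 0.4117 = 0.01010 mol
n(NaOH) left over = 0.01010 mol (1:1 ratio)
n(NaOH) consumed by analyte = 0.07806 − 0.01010 = 0.06796 mol
From the 1:2 ratio, n((NH4)2SO4) = 1/2 × 0.06796 = 0.03398 mol
mass of (NH4)2SO4 = 0.03398 × 132.14 = 4.490 g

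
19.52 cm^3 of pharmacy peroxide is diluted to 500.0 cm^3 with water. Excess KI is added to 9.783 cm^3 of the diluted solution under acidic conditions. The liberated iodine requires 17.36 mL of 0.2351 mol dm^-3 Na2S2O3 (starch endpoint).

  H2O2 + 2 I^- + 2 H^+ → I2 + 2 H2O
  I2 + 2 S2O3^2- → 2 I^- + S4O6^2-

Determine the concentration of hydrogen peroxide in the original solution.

5.343 mol/L

n(S2O3^2-) = 0.01736 × 0.2351 = 4.081 × 10^-3 mol
n(I2) = n(S2O3^2-)/2 = 2.041 × 10^-3 mol
n(H2O2) in the aliquot = 2.041 × 10^-3 mol (1:1 ratio)
[H2O2]_dilute = 2.041 × 10^-3 / 0.009783 = 0.2086 mol/L
[H2O2]_original = 0.2086 × 500.0/19.52 = 5.343 mol/L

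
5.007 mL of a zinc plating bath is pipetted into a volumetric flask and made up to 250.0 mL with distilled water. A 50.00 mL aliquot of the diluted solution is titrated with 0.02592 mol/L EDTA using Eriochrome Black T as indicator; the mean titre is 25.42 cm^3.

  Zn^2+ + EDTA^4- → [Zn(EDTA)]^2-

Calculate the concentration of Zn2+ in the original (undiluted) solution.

n(EDTA) = 0.02542 × 0.02592 = 6.589 × 10^-4 mol
n(Zn2+) in the aliquot = 6.589 × 10^-4 mol (1:1 ratio)
[Zn2+]_dilute = 6.589 × 10^-4 / 0.05000 = 0.01318 mol/L
Dilution factor = 250.0 / 5.007 = 49.93
[Zn2+]_stock = 0.01318 × 49.93 = 0.6580 mol/L

0.6580 mol/L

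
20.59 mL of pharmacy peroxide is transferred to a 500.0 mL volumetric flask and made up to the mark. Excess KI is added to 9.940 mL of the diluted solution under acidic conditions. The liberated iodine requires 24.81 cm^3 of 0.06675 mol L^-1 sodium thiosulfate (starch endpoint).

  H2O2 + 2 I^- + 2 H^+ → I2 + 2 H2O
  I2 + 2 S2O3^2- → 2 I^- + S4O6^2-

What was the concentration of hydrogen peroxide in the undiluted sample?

2.023 mol/L

n(S2O3^2-) = 0.02481 × 0.06675 = 1.656 × 10^-3 mol
n(I2) = n(S2O3^2-)/2 = 8.280 × 10^-4 mol
n(H2O2) in the aliquot = 8.280 × 10^-4 mol (1:1 ratio)
[H2O2]_dilute = 8.280 × 10^-4 / 0.009940 = 0.08330 mol/L
[H2O2]_original = 0.08330 × 500.0/20.59 = 2.023 mol/L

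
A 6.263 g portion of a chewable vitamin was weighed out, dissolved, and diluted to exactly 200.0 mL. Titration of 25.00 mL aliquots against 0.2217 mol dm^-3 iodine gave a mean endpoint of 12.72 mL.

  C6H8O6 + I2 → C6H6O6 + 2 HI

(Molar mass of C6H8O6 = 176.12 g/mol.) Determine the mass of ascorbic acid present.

n(I2) per titration = 0.01272 × 0.2217 = 2.820 × 10^-3 mol
n(C6H8O6) in each aliquot = 2.820 × 10^-3 mol (1:1 ratio)
n(C6H8O6) in the whole flask = 2.820 × 10^-3 × 200.0/25.00 = 0.02256 mol
mass of C6H8O6 = 0.02256 × 176.12 = 3.973 g

3.973 g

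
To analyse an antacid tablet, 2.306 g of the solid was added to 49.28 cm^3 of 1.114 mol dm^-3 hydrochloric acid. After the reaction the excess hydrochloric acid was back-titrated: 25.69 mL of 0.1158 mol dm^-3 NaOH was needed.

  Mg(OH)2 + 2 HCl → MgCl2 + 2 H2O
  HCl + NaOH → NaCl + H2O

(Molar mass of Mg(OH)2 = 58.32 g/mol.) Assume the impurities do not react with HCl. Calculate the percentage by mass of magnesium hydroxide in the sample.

65.66 %

n(HCl) added = 0.04928 × 1.114 = 0.05490 mol
n(NaOH) used in back-titration = 0.02569 × 0.1158 = 2.975 × 10^-3 mol
n(HCl) left over = 2.975 × 10^-3 mol (1:1 ratio)
n(HCl) consumed by analyte = 0.05490 − 2.975 × 10^-3 = 0.05192 mol
From the 1:2 ratio, n(Mg(OH)2) = 1/2 × 0.05192 = 0.02596 mol
mass of Mg(OH)2 = 0.02596 × 58.32 = 1.514 g
% Mg(OH)2 = 1.514 / 2.306 × 100 = 65.66 %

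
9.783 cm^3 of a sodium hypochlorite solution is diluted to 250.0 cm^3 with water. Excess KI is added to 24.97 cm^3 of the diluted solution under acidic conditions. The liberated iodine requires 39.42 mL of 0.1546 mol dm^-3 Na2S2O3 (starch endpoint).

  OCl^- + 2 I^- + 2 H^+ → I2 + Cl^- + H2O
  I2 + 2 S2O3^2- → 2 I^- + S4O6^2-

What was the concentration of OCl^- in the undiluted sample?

3.118 mol/L

n(S2O3^2-) = 0.03942 × 0.1546 = 6.094 × 10^-3 mol
n(I2) = n(S2O3^2-)/2 = 3.047 × 10^-3 mol
n(OCl^-) in the aliquot = 3.047 × 10^-3 mol (1:1 ratio)
[OCl^-]_dilute = 3.047 × 10^-3 / 0.02497 = 0.1220 mol/L
[OCl^-]_original = 0.1220 × 250.0/9.783 = 3.118 mol/L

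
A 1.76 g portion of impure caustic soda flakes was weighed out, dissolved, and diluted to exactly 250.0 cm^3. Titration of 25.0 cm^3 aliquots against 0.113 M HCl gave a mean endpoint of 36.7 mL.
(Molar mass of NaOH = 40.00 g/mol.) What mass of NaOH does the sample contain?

NaOH + HCl → NaCl + H2O
n(HCl) per titration = 0.0367 × 0.113 = 4.15 × 10^-3 mol
n(NaOH) in each aliquot = 4.15 × 10^-3 mol (1:1 ratio)
n(NaOH) in the whole flask = 4.15 × 10^-3 × 250.0/25.0 = 0.0415 mol
mass of NaOH = 0.0415 × 40.00 = 1.66 g

1.66 g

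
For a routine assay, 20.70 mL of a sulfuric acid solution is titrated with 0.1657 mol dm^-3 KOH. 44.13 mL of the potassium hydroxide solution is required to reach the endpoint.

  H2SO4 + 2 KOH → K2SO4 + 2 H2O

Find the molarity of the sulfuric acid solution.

0.1766 mol/L

n(KOH) = 0.04413 L × 0.1657 mol/L = 7.312 × 10^-3 mol
From the 1:2 mole ratio, n(H2SO4) = 1/2 × 7.312 × 10^-3 = 3.656 × 10^-3 mol
[H2SO4] = 3.656 × 10^-3 mol / 0.02070 L = 0.1766 mol/L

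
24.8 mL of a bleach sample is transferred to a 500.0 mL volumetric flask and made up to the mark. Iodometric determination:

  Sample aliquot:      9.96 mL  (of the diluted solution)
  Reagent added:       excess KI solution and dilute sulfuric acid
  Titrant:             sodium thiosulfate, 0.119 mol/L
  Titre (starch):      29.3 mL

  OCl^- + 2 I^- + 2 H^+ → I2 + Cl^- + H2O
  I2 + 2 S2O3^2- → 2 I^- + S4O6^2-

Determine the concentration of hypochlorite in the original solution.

3.53 mol/L

n(S2O3^2-) = 0.0293 × 0.119 = 3.49 × 10^-3 mol
n(I2) = n(S2O3^2-)/2 = 1.74 × 10^-3 mol
n(OCl^-) in the aliquot = 1.74 × 10^-3 mol (1:1 ratio)
[OCl^-]_dilute = 1.74 × 10^-3 / 0.00996 = 0.175 mol/L
[OCl^-]_original = 0.175 × 500.0/24.8 = 3.53 mol/L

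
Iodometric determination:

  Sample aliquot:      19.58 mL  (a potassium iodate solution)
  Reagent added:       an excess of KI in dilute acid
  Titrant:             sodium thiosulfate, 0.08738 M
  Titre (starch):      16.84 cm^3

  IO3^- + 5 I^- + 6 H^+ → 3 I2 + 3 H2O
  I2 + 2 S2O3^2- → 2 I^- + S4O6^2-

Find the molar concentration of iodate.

n(S2O3^2-) = 0.01684 × 0.08738 = 1.471 × 10^-3 mol
n(I2) = n(S2O3^2-)/2 = 7.357 × 10^-4 mol
From the 1:3 ratio, n(IO3^-) in the aliquot = 1/3 × 7.357 × 10^-4 = 2.452 × 10^-4 mol
[IO3^-] = 2.452 × 10^-4 / 0.01958 = 0.01253 mol/L

0.01253 M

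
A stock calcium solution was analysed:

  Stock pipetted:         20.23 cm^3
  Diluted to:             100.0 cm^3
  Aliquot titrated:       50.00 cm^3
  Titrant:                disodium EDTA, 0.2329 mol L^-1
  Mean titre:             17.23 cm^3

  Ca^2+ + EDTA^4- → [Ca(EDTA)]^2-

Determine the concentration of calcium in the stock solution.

n(EDTA) = 0.01723 × 0.2329 = 4.013 × 10^-3 mol
n(Ca2+) in the aliquot = 4.013 × 10^-3 mol (1:1 ratio)
[Ca2+]_dilute = 4.013 × 10^-3 / 0.05000 = 0.08026 mol/L
Dilution factor = 100.0 / 20.23 = 4.943
[Ca2+]_stock = 0.08026 × 4.943 = 0.3967 mol/L

0.3967 mol/L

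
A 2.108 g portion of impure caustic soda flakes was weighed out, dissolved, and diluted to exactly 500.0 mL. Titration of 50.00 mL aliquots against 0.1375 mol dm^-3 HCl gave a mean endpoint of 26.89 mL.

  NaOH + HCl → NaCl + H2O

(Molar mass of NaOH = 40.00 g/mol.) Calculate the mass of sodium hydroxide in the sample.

1.479 g

n(HCl) per titration = 0.02689 × 0.1375 = 3.697 × 10^-3 mol
n(NaOH) in each aliquot = 3.697 × 10^-3 mol (1:1 ratio)
n(NaOH) in the whole flask = 3.697 × 10^-3 × 500.0/50.00 = 0.03697 mol
mass of NaOH = 0.03697 × 40.00 = 1.479 g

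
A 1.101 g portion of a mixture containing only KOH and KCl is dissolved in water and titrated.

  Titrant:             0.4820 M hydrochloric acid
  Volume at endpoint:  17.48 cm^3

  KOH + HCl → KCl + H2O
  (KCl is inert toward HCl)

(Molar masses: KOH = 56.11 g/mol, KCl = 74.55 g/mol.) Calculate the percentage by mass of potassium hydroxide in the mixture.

n(HCl) = 0.01748 × 0.4820 = 8.425 × 10^-3 mol
Let x = n(KOH), y = n(KCl).
Titrant: 1x = 8.425 × 10^-3;  mass: 56.11x + 74.55y = 1.101
Solving, x = 8.425 × 10^-3 mol, y = 8.427 × 10^-3 mol
mass of KOH = 8.425 × 10^-3 × 56.11 = 0.4727 g
% KOH = 0.4727 / 1.101 × 100 = 42.94 %

42.94 %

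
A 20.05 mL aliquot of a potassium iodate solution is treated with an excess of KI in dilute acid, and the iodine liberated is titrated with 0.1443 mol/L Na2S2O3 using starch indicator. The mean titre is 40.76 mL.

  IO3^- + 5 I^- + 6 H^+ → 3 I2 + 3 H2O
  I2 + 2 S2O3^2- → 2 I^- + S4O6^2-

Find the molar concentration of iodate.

n(S2O3^2-) = 0.04076 × 0.1443 = 5.882 × 10^-3 mol
n(I2) = n(S2O3^2-)/2 = 2.941 × 10^-3 mol
From the 1:3 ratio, n(IO3^-) in the aliquot = 1/3 × 2.941 × 10^-3 = 9.803 × 10^-4 mol
[IO3^-] = 9.803 × 10^-4 / 0.02005 = 0.04889 mol/L

0.04889 mol/L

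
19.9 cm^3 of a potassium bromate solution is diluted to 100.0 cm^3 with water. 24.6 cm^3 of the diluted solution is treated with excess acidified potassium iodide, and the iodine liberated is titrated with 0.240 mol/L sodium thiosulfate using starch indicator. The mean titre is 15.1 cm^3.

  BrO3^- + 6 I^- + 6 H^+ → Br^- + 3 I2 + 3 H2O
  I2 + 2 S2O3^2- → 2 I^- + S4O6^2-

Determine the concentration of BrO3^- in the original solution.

0.123 mol/L

n(S2O3^2-) = 0.0151 × 0.240 = 3.62 × 10^-3 mol
n(I2) = n(S2O3^2-)/2 = 1.81 × 10^-3 mol
From the 1:3 ratio, n(BrO3^-) in the aliquot = 1/3 × 1.81 × 10^-3 = 6.04 × 10^-4 mol
[BrO3^-]_dilute = 6.04 × 10^-4 / 0.0246 = 0.0246 mol/L
[BrO3^-]_original = 0.0246 × 100.0/19.9 = 0.123 mol/L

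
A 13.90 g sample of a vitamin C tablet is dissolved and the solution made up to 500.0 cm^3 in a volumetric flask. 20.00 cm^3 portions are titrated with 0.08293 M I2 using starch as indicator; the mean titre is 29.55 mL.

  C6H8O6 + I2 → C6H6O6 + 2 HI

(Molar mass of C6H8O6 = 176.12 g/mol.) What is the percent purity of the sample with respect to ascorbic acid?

n(I2) per titration = 0.02955 × 0.08293 = 2.451 × 10^-3 mol
n(C6H8O6) in each aliquot = 2.451 × 10^-3 mol (1:1 ratio)
n(C6H8O6) in the whole flask = 2.451 × 10^-3 × 500.0/20.00 = 0.06126 mol
mass of C6H8O6 = 0.06126 × 176.12 = 10.79 g
% C6H8O6 = 10.79 / 13.90 × 100 = 77.63 %

77.63 %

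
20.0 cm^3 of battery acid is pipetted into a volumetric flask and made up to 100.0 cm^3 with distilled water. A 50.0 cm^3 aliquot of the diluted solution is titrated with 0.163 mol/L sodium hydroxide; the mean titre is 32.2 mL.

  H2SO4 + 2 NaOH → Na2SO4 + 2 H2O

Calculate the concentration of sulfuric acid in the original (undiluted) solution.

n(NaOH) = 0.0322 × 0.163 = 5.25 × 10^-3 mol
From the 1:2 ratio, n(H2SO4) in the aliquot = 1/2 × 5.25 × 10^-3 = 2.62 × 10^-3 mol
[H2SO4]_dilute = 2.62 × 10^-3 / 0.0500 = 0.0525 mol/L
Dilution factor = 100.0 / 20.0 = 5.000
[H2SO4]_stock = 0.0525 × 5.000 = 0.262 mol/L

0.262 mol/L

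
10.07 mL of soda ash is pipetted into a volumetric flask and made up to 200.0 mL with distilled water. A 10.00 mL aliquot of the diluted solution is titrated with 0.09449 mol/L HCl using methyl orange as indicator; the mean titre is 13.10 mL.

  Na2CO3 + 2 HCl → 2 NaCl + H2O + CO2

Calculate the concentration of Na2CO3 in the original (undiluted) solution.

n(HCl) = 0.01310 × 0.09449 = 1.238 × 10^-3 mol
From the 1:2 ratio, n(Na2CO3) in the aliquot = 1/2 × 1.238 × 10^-3 = 6.189 × 10^-4 mol
[Na2CO3]_dilute = 6.189 × 10^-4 / 0.01000 = 0.06189 mol/L
Dilution factor = 200.0 / 10.07 = 19.86
[Na2CO3]_stock = 0.06189 × 19.86 = 1.229 mol/L

1.229 mol/L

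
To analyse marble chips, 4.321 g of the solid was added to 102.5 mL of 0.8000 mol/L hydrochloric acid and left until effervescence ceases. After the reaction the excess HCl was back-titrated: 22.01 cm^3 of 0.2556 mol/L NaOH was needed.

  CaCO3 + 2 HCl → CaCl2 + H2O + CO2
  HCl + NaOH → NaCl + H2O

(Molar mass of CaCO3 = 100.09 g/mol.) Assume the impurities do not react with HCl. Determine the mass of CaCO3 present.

n(HCl) added = 0.1025 × 0.8000 = 0.08200 mol
n(NaOH) used in back-titration = 0.02201 × 0.2556 = 5.626 × 10^-3 mol
n(HCl) left over = 5.626 × 10^-3 mol (1:1 ratio)
n(HCl) consumed by analyte = 0.08200 − 5.626 × 10^-3 = 0.07637 mol
From the 1:2 ratio, n(CaCO3) = 1/2 × 0.07637 = 0.03819 mol
mass of CaCO3 = 0.03819 × 100.09 = 3.822 g

3.822 g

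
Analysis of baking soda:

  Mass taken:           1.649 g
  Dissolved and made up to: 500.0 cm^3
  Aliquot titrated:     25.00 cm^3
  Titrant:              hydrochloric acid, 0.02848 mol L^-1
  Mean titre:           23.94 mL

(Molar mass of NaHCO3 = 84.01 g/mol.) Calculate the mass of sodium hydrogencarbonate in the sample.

NaHCO3 + HCl → NaCl + H2O + CO2
n(HCl) per titration = 0.02394 × 0.02848 = 6.818 × 10^-4 mol
n(NaHCO3) in each aliquot = 6.818 × 10^-4 mol (1:1 ratio)
n(NaHCO3) in the whole flask = 6.818 × 10^-4 × 500.0/25.00 = 0.01364 mol
mass of NaHCO3 = 0.01364 × 84.01 = 1.146 g

1.146 g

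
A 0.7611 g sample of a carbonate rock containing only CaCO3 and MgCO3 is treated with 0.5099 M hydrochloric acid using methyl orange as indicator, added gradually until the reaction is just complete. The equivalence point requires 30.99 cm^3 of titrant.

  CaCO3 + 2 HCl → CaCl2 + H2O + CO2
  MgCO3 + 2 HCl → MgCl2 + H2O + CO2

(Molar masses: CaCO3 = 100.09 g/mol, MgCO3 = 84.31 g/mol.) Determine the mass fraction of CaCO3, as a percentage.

79.15 %

n(HCl) = 0.03099 × 0.5099 = 0.01580 mol
Let x = n(CaCO3), y = n(MgCO3).
Titrant: 2x + 2y = 0.01580;  mass: 100.09x + 84.31y = 0.7611
Solving, x = 6.019 × 10^-3 mol, y = 1.882 × 10^-3 mol
mass of CaCO3 = 6.019 × 10^-3 × 100.09 = 0.6024 g
% CaCO3 = 0.6024 / 0.7611 × 100 = 79.15 %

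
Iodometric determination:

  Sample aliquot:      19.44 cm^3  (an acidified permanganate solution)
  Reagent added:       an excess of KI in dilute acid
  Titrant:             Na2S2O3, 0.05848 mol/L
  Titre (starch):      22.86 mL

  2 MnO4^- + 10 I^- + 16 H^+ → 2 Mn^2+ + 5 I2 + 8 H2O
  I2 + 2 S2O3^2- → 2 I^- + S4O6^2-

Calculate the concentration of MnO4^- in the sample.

n(S2O3^2-) = 0.02286 × 0.05848 = 1.337 × 10^-3 mol
n(I2) = n(S2O3^2-)/2 = 6.684 × 10^-4 mol
From the 2:5 ratio, n(MnO4^-) in the aliquot = 2/5 × 6.684 × 10^-4 = 2.674 × 10^-4 mol
[MnO4^-] = 2.674 × 10^-4 / 0.01944 = 0.01375 mol/L

0.01375 mol/L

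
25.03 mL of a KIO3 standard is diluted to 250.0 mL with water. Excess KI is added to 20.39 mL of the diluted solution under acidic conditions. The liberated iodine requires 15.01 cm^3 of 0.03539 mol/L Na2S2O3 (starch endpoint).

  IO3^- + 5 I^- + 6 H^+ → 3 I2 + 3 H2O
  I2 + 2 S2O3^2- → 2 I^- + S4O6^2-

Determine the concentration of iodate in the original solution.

n(S2O3^2-) = 0.01501 × 0.03539 = 5.312 × 10^-4 mol
n(I2) = n(S2O3^2-)/2 = 2.656 × 10^-4 mol
From the 1:3 ratio, n(IO3^-) in the aliquot = 1/3 × 2.656 × 10^-4 = 8.853 × 10^-5 mol
[IO3^-]_dilute = 8.853 × 10^-5 / 0.02039 = 0.004342 mol/L
[IO3^-]_original = 0.004342 × 250.0/25.03 = 0.04337 mol/L

0.04337 mol/L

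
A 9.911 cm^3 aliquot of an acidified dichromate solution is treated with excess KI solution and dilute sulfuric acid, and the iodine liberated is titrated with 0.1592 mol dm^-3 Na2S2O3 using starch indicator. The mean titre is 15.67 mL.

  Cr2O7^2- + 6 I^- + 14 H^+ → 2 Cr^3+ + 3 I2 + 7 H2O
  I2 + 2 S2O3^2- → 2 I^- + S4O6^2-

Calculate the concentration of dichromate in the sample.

n(S2O3^2-) = 0.01567 × 0.1592 = 2.495 × 10^-3 mol
n(I2) = n(S2O3^2-)/2 = 1.247 × 10^-3 mol
From the 1:3 ratio, n(Cr2O7^2-) in the aliquot = 1/3 × 1.247 × 10^-3 = 4.158 × 10^-4 mol
[Cr2O7^2-] = 4.158 × 10^-4 / 0.009911 = 0.04195 mol/L

0.04195 mol/L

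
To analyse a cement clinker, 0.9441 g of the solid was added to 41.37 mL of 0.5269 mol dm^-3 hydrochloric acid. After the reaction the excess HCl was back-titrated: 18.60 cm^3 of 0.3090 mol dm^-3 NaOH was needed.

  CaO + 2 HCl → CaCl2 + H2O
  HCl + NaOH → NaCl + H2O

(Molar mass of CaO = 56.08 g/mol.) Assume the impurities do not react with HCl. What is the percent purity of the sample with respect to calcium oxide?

n(HCl) added = 0.04137 × 0.5269 = 0.02180 mol
n(NaOH) used in back-titration = 0.01860 × 0.3090 = 5.747 × 10^-3 mol
n(HCl) left over = 5.747 × 10^-3 mol (1:1 ratio)
n(HCl) consumed by analyte = 0.02180 − 5.747 × 10^-3 = 0.01605 mol
From the 1:2 ratio, n(CaO) = 1/2 × 0.01605 = 8.025 × 10^-3 mol
mass of CaO = 8.025 × 10^-3 × 56.08 = 0.4501 g
% CaO = 0.4501 / 0.9441 × 100 = 47.67 %

47.67 %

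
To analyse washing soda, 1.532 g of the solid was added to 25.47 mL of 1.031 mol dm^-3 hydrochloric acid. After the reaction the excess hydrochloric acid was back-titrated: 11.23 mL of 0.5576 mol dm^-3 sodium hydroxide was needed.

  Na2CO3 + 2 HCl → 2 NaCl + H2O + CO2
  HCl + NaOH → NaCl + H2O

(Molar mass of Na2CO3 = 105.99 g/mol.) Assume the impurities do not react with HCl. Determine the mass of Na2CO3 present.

n(HCl) added = 0.02547 × 1.031 = 0.02626 mol
n(NaOH) used in back-titration = 0.01123 × 0.5576 = 6.262 × 10^-3 mol
n(HCl) left over = 6.262 × 10^-3 mol (1:1 ratio)
n(HCl) consumed by analyte = 0.02626 − 6.262 × 10^-3 = 0.02000 mol
From the 1:2 ratio, n(Na2CO3) = 1/2 × 0.02000 = 9.999 × 10^-3 mol
mass of Na2CO3 = 9.999 × 10^-3 × 105.99 = 1.060 g

1.060 g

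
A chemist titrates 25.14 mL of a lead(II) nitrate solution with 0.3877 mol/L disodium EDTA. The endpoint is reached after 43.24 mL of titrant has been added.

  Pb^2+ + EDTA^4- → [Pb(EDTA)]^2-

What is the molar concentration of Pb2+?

0.6668 mol/L

n(EDTA) = 0.04324 L × 0.3877 mol/L = 0.01676 mol
n(Pb2+) = 0.01676 mol (1:1 mole ratio)
[Pb2+] = 0.01676 mol / 0.02514 L = 0.6668 mol/L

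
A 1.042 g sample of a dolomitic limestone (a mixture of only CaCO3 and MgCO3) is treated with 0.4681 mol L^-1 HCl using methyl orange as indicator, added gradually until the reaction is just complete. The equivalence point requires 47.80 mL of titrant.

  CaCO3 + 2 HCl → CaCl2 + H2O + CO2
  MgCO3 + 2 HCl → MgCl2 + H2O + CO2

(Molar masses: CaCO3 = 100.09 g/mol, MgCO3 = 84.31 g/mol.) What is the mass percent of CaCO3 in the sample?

n(HCl) = 0.04780 × 0.4681 = 0.02238 mol
Let x = n(CaCO3), y = n(MgCO3).
Titrant: 2x + 2y = 0.02238;  mass: 100.09x + 84.31y = 1.042
Solving, x = 6.259 × 10^-3 mol, y = 4.928 × 10^-3 mol
mass of CaCO3 = 6.259 × 10^-3 × 100.09 = 0.6265 g
% CaCO3 = 0.6265 / 1.042 × 100 = 60.13 %

60.13 %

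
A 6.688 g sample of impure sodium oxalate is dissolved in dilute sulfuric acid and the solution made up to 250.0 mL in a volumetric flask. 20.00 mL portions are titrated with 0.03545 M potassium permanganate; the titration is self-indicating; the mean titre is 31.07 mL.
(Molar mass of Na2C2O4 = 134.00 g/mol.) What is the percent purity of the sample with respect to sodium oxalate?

2 MnO4^- + 5 C2O4^2- + 16 H^+ → 2 Mn^2+ + 10 CO2 + 8 H2O
n(KMnO4) per titration = 0.03107 × 0.03545 = 1.101 × 10^-3 mol
From the 5:2 ratio, n(Na2C2O4) in each aliquot = 5/2 × 1.101 × 10^-3 = 2.754 × 10^-3 mol
n(Na2C2O4) in the whole flask = 2.754 × 10^-3 × 250.0/20.00 = 0.03442 mol
mass of Na2C2O4 = 0.03442 × 134.00 = 4.612 g
% Na2C2O4 = 4.612 / 6.688 × 100 = 68.96 %

68.96 %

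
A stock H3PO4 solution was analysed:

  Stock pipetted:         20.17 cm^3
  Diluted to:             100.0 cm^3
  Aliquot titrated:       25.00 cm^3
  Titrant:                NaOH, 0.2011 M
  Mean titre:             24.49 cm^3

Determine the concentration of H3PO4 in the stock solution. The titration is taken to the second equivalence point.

0.4883 M

H3PO4 + 2 NaOH → Na2HPO4 + 2 H2O
n(NaOH) = 0.02449 × 0.2011 = 4.925 × 10^-3 mol
From the 1:2 ratio, n(H3PO4) in the aliquot = 1/2 × 4.925 × 10^-3 = 2.462 × 10^-3 mol
[H3PO4]_dilute = 2.462 × 10^-3 / 0.02500 = 0.09850 mol/L
Dilution factor = 100.0 / 20.17 = 4.958
[H3PO4]_stock = 0.09850 × 4.958 = 0.4883 mol/L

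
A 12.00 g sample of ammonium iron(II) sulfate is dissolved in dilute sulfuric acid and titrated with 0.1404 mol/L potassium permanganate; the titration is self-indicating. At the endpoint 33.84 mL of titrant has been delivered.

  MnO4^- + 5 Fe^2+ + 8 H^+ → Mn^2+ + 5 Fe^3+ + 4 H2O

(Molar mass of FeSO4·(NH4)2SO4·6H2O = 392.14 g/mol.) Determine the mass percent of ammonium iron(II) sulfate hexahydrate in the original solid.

77.63 %

n(KMnO4) = 0.03384 L × 0.1404 mol/L = 4.751 × 10^-3 mol
From the 5:1 ratio, n(FeSO4·(NH4)2SO4·6H2O) = 5/1 × 4.751 × 10^-3 = 0.02376 mol
mass of FeSO4·(NH4)2SO4·6H2O = 0.02376 × 392.14 g/mol = 9.316 g
% FeSO4·(NH4)2SO4·6H2O = 9.316 / 12.00 × 100 = 77.63 %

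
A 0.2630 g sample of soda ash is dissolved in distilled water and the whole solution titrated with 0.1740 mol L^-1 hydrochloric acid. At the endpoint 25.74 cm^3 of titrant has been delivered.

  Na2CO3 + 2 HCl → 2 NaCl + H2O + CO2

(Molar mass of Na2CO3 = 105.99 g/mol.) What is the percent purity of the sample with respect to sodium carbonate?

n(HCl) = 0.02574 L × 0.1740 mol/L = 4.479 × 10^-3 mol
From the 1:2 ratio, n(Na2CO3) = 1/2 × 4.479 × 10^-3 = 2.239 × 10^-3 mol
mass of Na2CO3 = 2.239 × 10^-3 × 105.99 g/mol = 0.2374 g
% Na2CO3 = 0.2374 / 0.2630 × 100 = 90.25 %

90.25 %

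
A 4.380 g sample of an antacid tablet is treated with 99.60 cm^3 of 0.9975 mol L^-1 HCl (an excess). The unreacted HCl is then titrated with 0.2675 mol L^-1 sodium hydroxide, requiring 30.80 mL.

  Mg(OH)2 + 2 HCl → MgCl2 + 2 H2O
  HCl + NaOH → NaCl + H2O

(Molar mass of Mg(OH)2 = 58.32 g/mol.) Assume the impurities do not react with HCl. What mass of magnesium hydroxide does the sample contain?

n(HCl) added = 0.09960 × 0.9975 = 0.09935 mol
n(NaOH) used in back-titration = 0.03080 × 0.2675 = 8.239 × 10^-3 mol
n(HCl) left over = 8.239 × 10^-3 mol (1:1 ratio)
n(HCl) consumed by analyte = 0.09935 − 8.239 × 10^-3 = 0.09111 mol
From the 1:2 ratio, n(Mg(OH)2) = 1/2 × 0.09111 = 0.04556 mol
mass of Mg(OH)2 = 0.04556 × 58.32 = 2.657 g

2.657 g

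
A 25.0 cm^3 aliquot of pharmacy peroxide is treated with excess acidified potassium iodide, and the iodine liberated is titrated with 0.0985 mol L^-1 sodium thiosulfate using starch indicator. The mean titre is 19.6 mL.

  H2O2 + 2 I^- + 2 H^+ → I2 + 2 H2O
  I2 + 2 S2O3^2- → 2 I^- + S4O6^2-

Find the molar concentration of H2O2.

0.0386 mol/L

n(S2O3^2-) = 0.0196 × 0.0985 = 1.93 × 10^-3 mol
n(I2) = n(S2O3^2-)/2 = 9.65 × 10^-4 mol
n(H2O2) in the aliquot = 9.65 × 10^-4 mol (1:1 ratio)
[H2O2] = 9.65 × 10^-4 / 0.0250 = 0.0386 mol/L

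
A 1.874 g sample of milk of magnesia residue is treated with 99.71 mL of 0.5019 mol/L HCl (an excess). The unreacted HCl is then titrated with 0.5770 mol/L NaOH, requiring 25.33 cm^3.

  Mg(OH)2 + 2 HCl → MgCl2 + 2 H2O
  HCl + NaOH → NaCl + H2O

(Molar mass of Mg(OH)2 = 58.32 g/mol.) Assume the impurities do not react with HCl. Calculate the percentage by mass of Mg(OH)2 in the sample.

55.13 %

n(HCl) added = 0.09971 × 0.5019 = 0.05004 mol
n(NaOH) used in back-titration = 0.02533 × 0.5770 = 0.01462 mol
n(HCl) left over = 0.01462 mol (1:1 ratio)
n(HCl) consumed by analyte = 0.05004 − 0.01462 = 0.03543 mol
From the 1:2 ratio, n(Mg(OH)2) = 1/2 × 0.03543 = 0.01771 mol
mass of Mg(OH)2 = 0.01771 × 58.32 = 1.033 g
% Mg(OH)2 = 1.033 / 1.874 × 100 = 55.13 %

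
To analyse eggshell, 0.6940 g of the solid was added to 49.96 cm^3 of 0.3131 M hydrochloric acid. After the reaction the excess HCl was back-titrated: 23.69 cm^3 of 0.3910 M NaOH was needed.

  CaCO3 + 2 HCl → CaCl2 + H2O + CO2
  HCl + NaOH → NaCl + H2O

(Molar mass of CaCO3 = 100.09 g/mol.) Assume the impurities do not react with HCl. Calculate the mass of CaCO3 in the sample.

n(HCl) added = 0.04996 × 0.3131 = 0.01564 mol
n(NaOH) used in back-titration = 0.02369 × 0.3910 = 9.263 × 10^-3 mol
n(HCl) left over = 9.263 × 10^-3 mol (1:1 ratio)
n(HCl) consumed by analyte = 0.01564 − 9.263 × 10^-3 = 6.380 × 10^-3 mol
From the 1:2 ratio, n(CaCO3) = 1/2 × 6.380 × 10^-3 = 3.190 × 10^-3 mol
mass of CaCO3 = 3.190 × 10^-3 × 100.09 = 0.3193 g

0.3193 g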